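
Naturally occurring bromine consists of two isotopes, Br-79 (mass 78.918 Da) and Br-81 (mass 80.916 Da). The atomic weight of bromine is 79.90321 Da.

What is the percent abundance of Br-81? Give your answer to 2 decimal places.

49.31%

Writing the weighted mean with unknown fraction x of Br-79:
78.918·x + 80.916·(1 − x) = 79.90321
(78.918 − 80.916)·x = 79.90321 − 80.916
x = -1.01279 / -1.998 = 0.50690 → 50.69% Br-79, 49.31% Br-81.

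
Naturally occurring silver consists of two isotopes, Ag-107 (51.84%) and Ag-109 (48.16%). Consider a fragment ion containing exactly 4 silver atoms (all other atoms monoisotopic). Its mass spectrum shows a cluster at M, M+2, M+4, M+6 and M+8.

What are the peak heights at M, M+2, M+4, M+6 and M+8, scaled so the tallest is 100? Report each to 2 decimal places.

The 4 Ag atoms are independent, so intensities follow the terms of (0.5184 + 0.4816)^4.
P(M) = 0.5184^4 = 0.072220
P(M+2) = 4 × 0.5184^3 × 0.4816^1 = 0.268375
P(M+4) = 6 × 0.5184^2 × 0.4816^2 = 0.373985
P(M+6) = 4 × 0.5184^1 × 0.4816^3 = 0.231624
P(M+8) = 0.4816^4 = 0.053795
The M+4 peak is largest (0.373985); scaling to 100 gives 19.31 : 71.76 : 100.00 : 61.93 : 14.38.

19.31 : 71.76 : 100.00 : 61.93 : 14.38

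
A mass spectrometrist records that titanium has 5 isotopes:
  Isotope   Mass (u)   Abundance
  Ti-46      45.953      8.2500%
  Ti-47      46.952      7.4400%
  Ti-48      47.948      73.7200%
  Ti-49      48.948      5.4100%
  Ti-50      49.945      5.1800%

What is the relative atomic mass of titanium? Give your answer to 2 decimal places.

47.87 u

Ar = Σ fᵢ·mᵢ = 0.082500 × 45.953 + 0.074400 × 46.952 + 0.737200 × 47.948 + 0.054100 × 48.948 + 0.051800 × 49.945
= 3.7911 + 3.4932 + 35.3473 + 2.6481 + 2.5872 = 47.8669 u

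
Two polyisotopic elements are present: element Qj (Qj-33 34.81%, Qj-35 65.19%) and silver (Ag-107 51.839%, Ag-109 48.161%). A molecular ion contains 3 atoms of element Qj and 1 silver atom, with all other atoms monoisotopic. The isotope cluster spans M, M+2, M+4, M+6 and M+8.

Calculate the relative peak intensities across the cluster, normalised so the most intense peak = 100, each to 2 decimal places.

Element Qj pattern (n=3): 0.04218053 : 0.23697923 : 0.44379994 : 0.2770403
Silver pattern (n=1): 0.51839 : 0.48161
Convolve the two distributions (both contribute in 2-u steps):
  M: 0.04218053×0.51839 = 0.021866
  M+2: 0.04218053×0.48161 + 0.23697923×0.51839 = 0.143162
  M+4: 0.23697923×0.48161 + 0.44379994×0.51839 = 0.344193
  M+6: 0.44379994×0.48161 + 0.2770403×0.51839 = 0.357353
  M+8: 0.2770403×0.48161 = 0.133425
Scale to base peak (0.357353) = 100: 6.12 : 40.06 : 96.32 : 100.00 : 37.34

6.12 : 40.06 : 96.32 : 100.00 : 37.34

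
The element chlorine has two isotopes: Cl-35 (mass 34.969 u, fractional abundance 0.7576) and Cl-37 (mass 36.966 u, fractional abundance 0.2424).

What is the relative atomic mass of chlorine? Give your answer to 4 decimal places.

35.4531 u

Ar = Σ fᵢ·mᵢ = 0.7576 × 34.969 + 0.2424 × 36.966
= 26.49251 + 8.96056 = 35.45307 u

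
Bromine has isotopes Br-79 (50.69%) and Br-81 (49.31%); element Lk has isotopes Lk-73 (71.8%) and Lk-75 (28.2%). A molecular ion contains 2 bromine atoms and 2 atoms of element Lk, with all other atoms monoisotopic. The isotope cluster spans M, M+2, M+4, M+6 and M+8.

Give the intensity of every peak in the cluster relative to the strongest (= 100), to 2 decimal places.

Bromine pattern (n=2): 0.25694761 : 0.49990478 : 0.24314761
Element Lk pattern (n=2): 0.515524 : 0.404952 : 0.079524
Convolve the two distributions (both contribute in 2-u steps):
  M: 0.25694761×0.515524 = 0.132463
  M+2: 0.25694761×0.404952 + 0.49990478×0.515524 = 0.361764
  M+4: 0.25694761×0.079524 + 0.49990478×0.404952 + 0.24314761×0.515524 = 0.348219
  M+6: 0.49990478×0.079524 + 0.24314761×0.404952 = 0.138218
  M+8: 0.24314761×0.079524 = 0.019336
Scale to base peak (0.361764) = 100: 36.62 : 100.00 : 96.26 : 38.21 : 5.34

36.62 : 100.00 : 96.26 : 38.21 : 5.34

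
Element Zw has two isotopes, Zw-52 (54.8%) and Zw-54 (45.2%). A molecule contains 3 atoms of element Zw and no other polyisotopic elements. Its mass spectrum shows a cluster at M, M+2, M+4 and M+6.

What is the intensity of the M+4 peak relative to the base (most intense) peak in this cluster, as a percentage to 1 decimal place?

Binomial terms of (0.548 + 0.452)^3: M 0.1646, M+2 0.4072, M+4 0.3359, M+6 0.0923 → M+2 is the base peak.
P(M+2) = C(3,1) × 0.548^2 × 0.452^1 = 3 × 0.300304 × 0.4520 = 0.407212 (base)
P(M+4) = C(3,2) × 0.548^1 × 0.452^2 = 3 × 0.5480 × 0.204304 = 0.335876
Relative intensity = 0.335876 / 0.407212 × 100 = 82.5

82.5%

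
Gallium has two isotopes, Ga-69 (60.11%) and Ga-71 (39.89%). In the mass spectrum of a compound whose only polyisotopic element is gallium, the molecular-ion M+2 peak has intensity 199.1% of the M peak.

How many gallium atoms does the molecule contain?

With n Ga atoms, P(M+2)/P(M) = C(n,1)·p^(n−1)q / p^n = n·q/p = n · 0.3989/0.6011.
n = 1.991 × 0.6011/0.3989 = 3.00 ≈ 3

3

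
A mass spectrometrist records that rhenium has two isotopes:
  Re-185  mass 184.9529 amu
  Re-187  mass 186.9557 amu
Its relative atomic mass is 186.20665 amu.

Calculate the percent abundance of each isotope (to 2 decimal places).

Let x be the fractional abundance of Re-185; then Re-187 has abundance 1 − x.
184.9529·x + 186.9557·(1 − x) = 186.20665
(184.9529 − 186.9557)·x = 186.20665 − 186.9557
x = -0.74905 / -2.0028 = 0.37400 → 37.40% Re-185, 62.60% Re-187.

Re-185: 37.40%, Re-187: 62.60%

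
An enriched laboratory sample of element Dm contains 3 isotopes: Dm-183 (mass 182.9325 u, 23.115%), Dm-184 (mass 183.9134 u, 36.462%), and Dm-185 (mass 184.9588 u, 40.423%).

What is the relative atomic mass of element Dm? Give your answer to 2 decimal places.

Weight each isotope mass by its fractional abundance: 0.23115 × 182.9325 + 0.36462 × 183.9134 + 0.40423 × 184.9588
= 42.28485 + 67.05850 + 74.76590 = 184.10925 u

184.11 u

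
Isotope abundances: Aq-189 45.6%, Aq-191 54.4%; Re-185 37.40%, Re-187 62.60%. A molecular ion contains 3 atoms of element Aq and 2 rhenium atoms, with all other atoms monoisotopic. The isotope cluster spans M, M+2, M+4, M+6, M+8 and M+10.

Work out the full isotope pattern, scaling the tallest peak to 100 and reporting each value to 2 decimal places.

3.84 : 26.62 : 73.23 : 100.00 : 67.82 : 18.28

Element Aq pattern (n=3): 0.09481882 : 0.33935155 : 0.40484045 : 0.16098918
Rhenium pattern (n=2): 0.139876 : 0.468248 : 0.391876
Convolve the two distributions (both contribute in 2-u steps):
  M: 0.09481882×0.139876 = 0.013263
  M+2: 0.09481882×0.468248 + 0.33935155×0.139876 = 0.091866
  M+4: 0.09481882×0.391876 + 0.33935155×0.468248 + 0.40484045×0.139876 = 0.252685
  M+6: 0.33935155×0.391876 + 0.40484045×0.468248 + 0.16098918×0.139876 = 0.345068
  M+8: 0.40484045×0.391876 + 0.16098918×0.468248 = 0.234030
  M+10: 0.16098918×0.391876 = 0.063088
Scale to base peak (0.345068) = 100: 3.84 : 26.62 : 73.23 : 100.00 : 67.82 : 18.28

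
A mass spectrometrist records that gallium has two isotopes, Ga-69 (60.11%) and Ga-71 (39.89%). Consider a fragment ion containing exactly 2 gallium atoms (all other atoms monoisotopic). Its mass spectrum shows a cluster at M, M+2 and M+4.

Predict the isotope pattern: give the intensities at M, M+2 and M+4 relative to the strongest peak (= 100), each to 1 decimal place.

75.3 : 100.0 : 33.2

The 2 Ga atoms are independent, so intensities follow the terms of (0.6011 + 0.3989)^2.
P(M) = 0.6011^2 = 0.361321
P(M+2) = 2 × 0.6011^1 × 0.3989^1 = 0.479558
P(M+4) = 0.3989^2 = 0.159121
The M+2 peak is largest (0.479558); scaling to 100 gives 75.3 : 100.0 : 33.2.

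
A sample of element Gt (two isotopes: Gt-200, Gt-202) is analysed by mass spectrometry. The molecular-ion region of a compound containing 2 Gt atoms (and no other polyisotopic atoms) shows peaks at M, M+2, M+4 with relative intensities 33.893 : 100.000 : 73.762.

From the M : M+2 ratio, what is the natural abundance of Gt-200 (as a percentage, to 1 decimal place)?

40.4%

If p is the fraction of Gt that is Gt-200, then I(M+2)/I(M) = [C(2,1)·p^1·(1−p)] / p^2 = 2·(1−p)/p = 100.000/33.893 = 2.9505
(1−p)/p = 2.9505/2 = 1.4752  ⇒  p = 1/(1 + 1.4752) = 0.4040
Gt-200: 40.4%, Gt-202: 59.6%.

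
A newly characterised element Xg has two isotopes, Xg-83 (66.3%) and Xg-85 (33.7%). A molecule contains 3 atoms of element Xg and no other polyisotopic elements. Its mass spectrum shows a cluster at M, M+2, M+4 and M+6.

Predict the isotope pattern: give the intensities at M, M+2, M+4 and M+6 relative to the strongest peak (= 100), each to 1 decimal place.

The 3 Xg atoms are independent, so intensities follow the terms of (0.663 + 0.337)^3.
P(M) = 0.663^3 = 0.291434
P(M+2) = 3 × 0.663^2 × 0.337^1 = 0.444404
P(M+4) = 3 × 0.663^1 × 0.337^2 = 0.225889
P(M+6) = 0.337^3 = 0.038273
The M+2 peak is largest (0.444404); scaling to 100 gives 65.6 : 100.0 : 50.8 : 8.6.

65.6 : 100.0 : 50.8 : 8.6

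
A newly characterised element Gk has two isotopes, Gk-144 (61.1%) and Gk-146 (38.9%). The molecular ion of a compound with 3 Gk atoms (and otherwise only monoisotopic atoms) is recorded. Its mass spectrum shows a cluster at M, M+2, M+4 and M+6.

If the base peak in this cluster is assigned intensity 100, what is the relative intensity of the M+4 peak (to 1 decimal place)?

63.7

Term probabilities: M 0.2281, M+2 0.4357, M+4 0.2774, M+6 0.0589. Base peak = M+2.
P(M+2) = C(3,1) × 0.611^2 × 0.389^1 = 3 × 0.373321 × 0.3890 = 0.435666 (base)
P(M+4) = C(3,2) × 0.611^1 × 0.389^2 = 3 × 0.6110 × 0.151321 = 0.277371
Relative intensity = 0.277371 / 0.435666 × 100 = 63.7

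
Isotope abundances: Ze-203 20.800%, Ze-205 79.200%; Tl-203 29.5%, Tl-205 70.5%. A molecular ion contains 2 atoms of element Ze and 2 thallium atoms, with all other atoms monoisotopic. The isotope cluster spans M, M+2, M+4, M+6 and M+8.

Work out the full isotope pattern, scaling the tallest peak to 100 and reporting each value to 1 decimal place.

0.9 : 11.0 : 50.2 : 100.0 : 73.4

Element Ze pattern (n=2): 0.043264 : 0.329472 : 0.627264
Thallium pattern (n=2): 0.087025 : 0.41595 : 0.497025
Convolve the two distributions (both contribute in 2-u steps):
  M: 0.043264×0.087025 = 0.003765
  M+2: 0.043264×0.41595 + 0.329472×0.087025 = 0.046668
  M+4: 0.043264×0.497025 + 0.329472×0.41595 + 0.627264×0.087025 = 0.213135
  M+6: 0.329472×0.497025 + 0.627264×0.41595 = 0.424666
  M+8: 0.627264×0.497025 = 0.311766
Scale to base peak (0.424666) = 100: 0.9 : 11.0 : 50.2 : 100.0 : 73.4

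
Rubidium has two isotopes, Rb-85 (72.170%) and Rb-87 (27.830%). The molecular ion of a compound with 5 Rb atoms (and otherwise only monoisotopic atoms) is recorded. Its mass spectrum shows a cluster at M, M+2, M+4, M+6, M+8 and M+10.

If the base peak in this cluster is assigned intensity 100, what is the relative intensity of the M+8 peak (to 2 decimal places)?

Binomial terms of (0.72170 + 0.27830)^5: M 0.1958, M+2 0.3775, M+4 0.2911, M+6 0.1123, M+8 0.0216, M+10 0.0017 → M+2 is the base peak.
P(M+2) = C(5,1) × 0.72170^4 × 0.27830^1 = 5 × 0.27128565 × 0.2783 = 0.377494 (base)
P(M+8) = C(5,4) × 0.72170^1 × 0.27830^4 = 5 × 0.7217 × 0.00599864 = 0.021646
Relative intensity = 0.021646 / 0.377494 × 100 = 5.73

5.73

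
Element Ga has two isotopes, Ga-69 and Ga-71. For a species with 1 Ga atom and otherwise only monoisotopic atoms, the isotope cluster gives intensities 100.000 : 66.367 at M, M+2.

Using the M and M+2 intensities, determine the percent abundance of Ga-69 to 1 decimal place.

Let p = fractional abundance of Ga-69. I(M+2)/I(M) = [C(1,1)·p^0·(1−p)] / p^1 = 1·(1−p)/p = 66.367/100.000 = 0.6637
(1−p)/p = 0.6637/1 = 0.6637  ⇒  p = 1/(1 + 0.6637) = 0.6011
Ga-69: 60.1%, Ga-71: 39.9%.

60.1%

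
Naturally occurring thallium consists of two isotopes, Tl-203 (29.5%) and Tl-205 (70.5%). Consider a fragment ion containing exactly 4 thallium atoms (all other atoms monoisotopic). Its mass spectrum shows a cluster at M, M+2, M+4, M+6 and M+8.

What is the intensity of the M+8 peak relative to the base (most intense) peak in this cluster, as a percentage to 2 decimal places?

Binomial terms of (0.295 + 0.705)^4: M 0.0076, M+2 0.0724, M+4 0.2595, M+6 0.4135, M+8 0.2470 → M+6 is the base peak.
P(M+6) = C(4,3) × 0.295^1 × 0.705^3 = 4 × 0.2950 × 0.35040263 = 0.413475 (base)
P(M+8) = C(4,4) × 0.295^0 × 0.705^4 = 1 × 1.0000 × 0.24703385 = 0.247034
Relative intensity = 0.247034 / 0.413475 × 100 = 59.75

59.75%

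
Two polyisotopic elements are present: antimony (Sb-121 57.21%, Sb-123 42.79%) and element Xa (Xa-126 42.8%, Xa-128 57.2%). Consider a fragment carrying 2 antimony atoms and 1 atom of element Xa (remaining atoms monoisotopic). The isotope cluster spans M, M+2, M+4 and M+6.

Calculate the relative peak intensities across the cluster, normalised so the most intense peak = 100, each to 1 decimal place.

35.3 : 100.0 : 90.3 : 26.4

Antimony pattern (n=2): 0.32729841 : 0.48960318 : 0.18309841
Element Xa pattern (n=1): 0.4280 : 0.5720
Convolve the two distributions (both contribute in 2-u steps):
  M: 0.32729841×0.4280 = 0.140084
  M+2: 0.32729841×0.5720 + 0.48960318×0.4280 = 0.396765
  M+4: 0.48960318×0.5720 + 0.18309841×0.4280 = 0.358419
  M+6: 0.18309841×0.5720 = 0.104732
Scale to base peak (0.396765) = 100: 35.3 : 100.0 : 90.3 : 26.4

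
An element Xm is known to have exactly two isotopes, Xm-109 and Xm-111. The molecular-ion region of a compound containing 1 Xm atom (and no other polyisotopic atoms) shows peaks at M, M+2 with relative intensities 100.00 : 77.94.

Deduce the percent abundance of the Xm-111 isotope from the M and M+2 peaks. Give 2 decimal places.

43.80%

If p is the fraction of Xm that is Xm-109, then I(M+2)/I(M) = [C(1,1)·p^0·(1−p)] / p^1 = 1·(1−p)/p = 77.94/100.00 = 0.7794
(1−p)/p = 0.7794/1 = 0.7794  ⇒  p = 1/(1 + 0.7794) = 0.5620
Xm-109: 56.20%, Xm-111: 43.80%.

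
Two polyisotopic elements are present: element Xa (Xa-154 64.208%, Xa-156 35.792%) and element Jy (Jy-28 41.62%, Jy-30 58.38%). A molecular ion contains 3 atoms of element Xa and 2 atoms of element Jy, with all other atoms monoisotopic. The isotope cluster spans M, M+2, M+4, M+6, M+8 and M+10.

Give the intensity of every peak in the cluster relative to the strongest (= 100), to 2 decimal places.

Element Xa pattern (n=3): 0.26470822 : 0.44267552 : 0.2467643 : 0.04585196
Element Jy pattern (n=2): 0.17322244 : 0.48595512 : 0.34082244
Convolve the two distributions (both contribute in 2-u steps):
  M: 0.26470822×0.17322244 = 0.045853
  M+2: 0.26470822×0.48595512 + 0.44267552×0.17322244 = 0.205318
  M+4: 0.26470822×0.34082244 + 0.44267552×0.48595512 + 0.2467643×0.17322244 = 0.348084
  M+6: 0.44267552×0.34082244 + 0.2467643×0.48595512 + 0.04585196×0.17322244 = 0.278733
  M+8: 0.2467643×0.34082244 + 0.04585196×0.48595512 = 0.106385
  M+10: 0.04585196×0.34082244 = 0.015627
Scale to base peak (0.348084) = 100: 13.17 : 58.99 : 100.00 : 80.08 : 30.56 : 4.49

13.17 : 58.99 : 100.00 : 80.08 : 30.56 : 4.49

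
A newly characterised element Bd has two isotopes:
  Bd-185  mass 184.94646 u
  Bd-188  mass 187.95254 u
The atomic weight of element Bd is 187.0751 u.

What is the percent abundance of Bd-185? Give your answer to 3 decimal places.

29.189%

Writing the weighted mean with unknown fraction x of Bd-185:
184.94646·x + 187.95254·(1 − x) = 187.0751
(184.94646 − 187.95254)·x = 187.0751 − 187.95254
x = -0.87744 / -3.00608 = 0.29189 → 29.189% Bd-185, 70.811% Bd-188.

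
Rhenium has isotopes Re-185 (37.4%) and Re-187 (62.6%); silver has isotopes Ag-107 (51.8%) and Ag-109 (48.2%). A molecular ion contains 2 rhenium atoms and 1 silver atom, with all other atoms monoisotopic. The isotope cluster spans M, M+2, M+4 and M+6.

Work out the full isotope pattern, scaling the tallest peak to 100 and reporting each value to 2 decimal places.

16.90 : 72.31 : 100.00 : 44.06

Rhenium pattern (n=2): 0.139876 : 0.468248 : 0.391876
Silver pattern (n=1): 0.5180 : 0.4820
Convolve the two distributions (both contribute in 2-u steps):
  M: 0.139876×0.5180 = 0.072456
  M+2: 0.139876×0.4820 + 0.468248×0.5180 = 0.309973
  M+4: 0.468248×0.4820 + 0.391876×0.5180 = 0.428687
  M+6: 0.391876×0.4820 = 0.188884
Scale to base peak (0.428687) = 100: 16.90 : 72.31 : 100.00 : 44.06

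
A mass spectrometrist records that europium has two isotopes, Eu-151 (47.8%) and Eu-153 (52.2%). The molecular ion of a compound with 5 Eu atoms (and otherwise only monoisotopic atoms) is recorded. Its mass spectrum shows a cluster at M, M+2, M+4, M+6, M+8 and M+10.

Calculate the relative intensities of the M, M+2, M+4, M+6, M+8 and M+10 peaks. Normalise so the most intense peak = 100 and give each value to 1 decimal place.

Each Eu atom is independently Eu-151 (p = 0.478) or Eu-153 (q = 0.522); the cluster is the binomial expansion (p + q)^5.
P(M) = 0.478^5 = 0.024954
P(M+2) = 5 × 0.478^4 × 0.522^1 = 0.136255
P(M+4) = 10 × 0.478^3 × 0.522^2 = 0.297594
P(M+6) = 10 × 0.478^2 × 0.522^3 = 0.324988
P(M+8) = 5 × 0.478^1 × 0.522^4 = 0.177452
P(M+10) = 0.522^5 = 0.038757
The M+6 peak is largest (0.324988); scaling to 100 gives 7.7 : 41.9 : 91.6 : 100.0 : 54.6 : 11.9.

7.7 : 41.9 : 91.6 : 100.0 : 54.6 : 11.9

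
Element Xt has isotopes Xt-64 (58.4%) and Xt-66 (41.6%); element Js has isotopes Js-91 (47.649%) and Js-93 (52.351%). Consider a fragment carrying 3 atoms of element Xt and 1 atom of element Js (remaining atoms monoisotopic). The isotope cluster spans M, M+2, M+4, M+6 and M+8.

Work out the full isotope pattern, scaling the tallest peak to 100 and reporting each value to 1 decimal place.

Element Xt pattern (n=3): 0.1991767 : 0.42563789 : 0.30319411 : 0.0719913
Element Js pattern (n=1): 0.47649 : 0.52351
Convolve the two distributions (both contribute in 2-u steps):
  M: 0.1991767×0.47649 = 0.094906
  M+2: 0.1991767×0.52351 + 0.42563789×0.47649 = 0.307083
  M+4: 0.42563789×0.52351 + 0.30319411×0.47649 = 0.367295
  M+6: 0.30319411×0.52351 + 0.0719913×0.47649 = 0.193028
  M+8: 0.0719913×0.52351 = 0.037688
Scale to base peak (0.367295) = 100: 25.8 : 83.6 : 100.0 : 52.6 : 10.3

25.8 : 83.6 : 100.0 : 52.6 : 10.3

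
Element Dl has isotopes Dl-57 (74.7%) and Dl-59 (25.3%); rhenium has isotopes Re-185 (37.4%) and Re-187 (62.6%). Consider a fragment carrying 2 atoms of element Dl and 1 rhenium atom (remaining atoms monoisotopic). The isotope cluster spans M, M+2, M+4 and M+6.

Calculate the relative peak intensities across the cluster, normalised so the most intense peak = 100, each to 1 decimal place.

Element Dl pattern (n=2): 0.558009 : 0.377982 : 0.064009
Rhenium pattern (n=1): 0.3740 : 0.6260
Convolve the two distributions (both contribute in 2-u steps):
  M: 0.558009×0.3740 = 0.208695
  M+2: 0.558009×0.6260 + 0.377982×0.3740 = 0.490679
  M+4: 0.377982×0.6260 + 0.064009×0.3740 = 0.260556
  M+6: 0.064009×0.6260 = 0.040070
Scale to base peak (0.490679) = 100: 42.5 : 100.0 : 53.1 : 8.2

42.5 : 100.0 : 53.1 : 8.2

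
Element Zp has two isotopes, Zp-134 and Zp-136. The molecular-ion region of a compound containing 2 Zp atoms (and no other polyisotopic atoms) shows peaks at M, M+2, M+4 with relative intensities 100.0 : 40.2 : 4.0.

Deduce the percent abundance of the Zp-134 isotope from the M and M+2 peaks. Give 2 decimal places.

Let p = fractional abundance of Zp-134. I(M+2)/I(M) = [C(2,1)·p^1·(1−p)] / p^2 = 2·(1−p)/p = 40.2/100.0 = 0.4020
(1−p)/p = 0.4020/2 = 0.2010  ⇒  p = 1/(1 + 0.2010) = 0.8326
Zp-134: 83.26%, Zp-136: 16.74%.

83.26%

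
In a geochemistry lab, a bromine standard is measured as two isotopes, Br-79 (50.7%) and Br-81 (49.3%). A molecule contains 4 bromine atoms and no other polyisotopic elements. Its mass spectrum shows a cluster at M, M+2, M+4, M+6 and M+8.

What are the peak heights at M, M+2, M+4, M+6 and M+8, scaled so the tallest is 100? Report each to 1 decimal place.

Expanding (0.507 + 0.493)^4:
P(M) = 0.507^4 = 0.066074
P(M+2) = 4 × 0.507^3 × 0.493^1 = 0.256999
P(M+4) = 6 × 0.507^2 × 0.493^2 = 0.374853
P(M+6) = 4 × 0.507^1 × 0.493^3 = 0.243001
P(M+8) = 0.493^4 = 0.059073
The M+4 peak is largest (0.374853); scaling to 100 gives 17.6 : 68.6 : 100.0 : 64.8 : 15.8.

17.6 : 68.6 : 100.0 : 64.8 : 15.8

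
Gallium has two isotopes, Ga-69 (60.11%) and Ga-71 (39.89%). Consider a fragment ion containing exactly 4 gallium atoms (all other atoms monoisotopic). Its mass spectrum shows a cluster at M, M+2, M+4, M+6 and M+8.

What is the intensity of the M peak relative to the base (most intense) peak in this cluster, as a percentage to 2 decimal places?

37.67%

(0.6011 + 0.3989)^4 gives M 0.1306, M+2 0.3465, M+4 0.3450, M+6 0.1526, M+8 0.0253; the largest is M+2.
P(M+2) = C(4,1) × 0.6011^3 × 0.3989^1 = 4 × 0.21719018 × 0.3989 = 0.346549 (base)
P(M) = C(4,0) × 0.6011^4 × 0.3989^0 = 1 × 0.13055302 × 1.0000 = 0.130553
Relative intensity = 0.130553 / 0.346549 × 100 = 37.67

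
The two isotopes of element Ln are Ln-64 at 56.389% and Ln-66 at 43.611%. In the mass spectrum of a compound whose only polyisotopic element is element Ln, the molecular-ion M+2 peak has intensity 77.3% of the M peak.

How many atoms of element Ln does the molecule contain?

With n Ln atoms, P(M+2)/P(M) = C(n,1)·p^(n−1)q / p^n = n·q/p = n · 0.43611/0.56389.
n = 0.773 × 0.56389/0.43611 = 1.00 ≈ 1

1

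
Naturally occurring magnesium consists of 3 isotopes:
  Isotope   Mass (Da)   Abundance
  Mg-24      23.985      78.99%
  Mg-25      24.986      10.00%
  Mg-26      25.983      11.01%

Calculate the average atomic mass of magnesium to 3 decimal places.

24.305 Da

Ar = Σ fᵢ·mᵢ = 0.7899 × 23.985 + 0.1000 × 24.986 + 0.1101 × 25.983
= 18.9458 + 2.4986 + 2.8607 = 24.3051 Da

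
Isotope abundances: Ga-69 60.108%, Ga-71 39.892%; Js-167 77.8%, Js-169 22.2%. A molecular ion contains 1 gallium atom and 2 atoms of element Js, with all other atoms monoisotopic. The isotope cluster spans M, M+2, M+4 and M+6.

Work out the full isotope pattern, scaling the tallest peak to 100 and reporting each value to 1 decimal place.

81.0 : 100.0 : 37.3 : 4.4

Gallium pattern (n=1): 0.60108 : 0.39892
Element Js pattern (n=2): 0.605284 : 0.345432 : 0.049284
Convolve the two distributions (both contribute in 2-u steps):
  M: 0.60108×0.605284 = 0.363824
  M+2: 0.60108×0.345432 + 0.39892×0.605284 = 0.449092
  M+4: 0.60108×0.049284 + 0.39892×0.345432 = 0.167423
  M+6: 0.39892×0.049284 = 0.019660
Scale to base peak (0.449092) = 100: 81.0 : 100.0 : 37.3 : 4.4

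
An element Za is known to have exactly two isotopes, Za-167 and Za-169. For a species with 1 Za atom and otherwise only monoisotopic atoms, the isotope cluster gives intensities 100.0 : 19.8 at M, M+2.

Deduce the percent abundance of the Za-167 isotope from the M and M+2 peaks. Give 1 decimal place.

83.5%

Write p for the Za-167 fraction. I(M+2)/I(M) = [C(1,1)·p^0·(1−p)] / p^1 = 1·(1−p)/p = 19.8/100.0 = 0.1980
(1−p)/p = 0.1980/1 = 0.1980  ⇒  p = 1/(1 + 0.1980) = 0.8347
Za-167: 83.5%, Za-169: 16.5%.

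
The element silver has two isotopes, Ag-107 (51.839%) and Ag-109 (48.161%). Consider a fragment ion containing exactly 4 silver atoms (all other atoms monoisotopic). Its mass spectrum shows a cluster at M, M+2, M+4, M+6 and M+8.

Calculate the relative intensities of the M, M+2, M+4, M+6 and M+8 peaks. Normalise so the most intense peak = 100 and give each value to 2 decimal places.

The 4 Ag atoms are independent, so intensities follow the terms of (0.51839 + 0.48161)^4.
P(M) = 0.51839^4 = 0.072215
P(M+2) = 4 × 0.51839^3 × 0.48161^1 = 0.268365
P(M+4) = 6 × 0.51839^2 × 0.48161^2 = 0.373986
P(M+6) = 4 × 0.51839^1 × 0.48161^3 = 0.231634
P(M+8) = 0.48161^4 = 0.053800
The M+4 peak is largest (0.373986); scaling to 100 gives 19.31 : 71.76 : 100.00 : 61.94 : 14.39.

19.31 : 71.76 : 100.00 : 61.94 : 14.39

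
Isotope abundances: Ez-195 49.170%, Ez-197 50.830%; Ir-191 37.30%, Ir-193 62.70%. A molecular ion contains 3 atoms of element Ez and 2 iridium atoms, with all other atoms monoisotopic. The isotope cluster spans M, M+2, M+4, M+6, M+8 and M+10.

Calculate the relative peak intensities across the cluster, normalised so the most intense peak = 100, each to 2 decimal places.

4.84 : 31.30 : 79.71 : 100.00 : 61.87 : 15.12

Element Ez pattern (n=3): 0.11887776 : 0.36867338 : 0.38111995 : 0.13132891
Iridium pattern (n=2): 0.139129 : 0.467742 : 0.393129
Convolve the two distributions (both contribute in 2-u steps):
  M: 0.11887776×0.139129 = 0.016539
  M+2: 0.11887776×0.467742 + 0.36867338×0.139129 = 0.106897
  M+4: 0.11887776×0.393129 + 0.36867338×0.467742 + 0.38111995×0.139129 = 0.272203
  M+6: 0.36867338×0.393129 + 0.38111995×0.467742 + 0.13132891×0.139129 = 0.341474
  M+8: 0.38111995×0.393129 + 0.13132891×0.467742 = 0.211257
  M+10: 0.13132891×0.393129 = 0.051629
Scale to base peak (0.341474) = 100: 4.84 : 31.30 : 79.71 : 100.00 : 61.87 : 15.12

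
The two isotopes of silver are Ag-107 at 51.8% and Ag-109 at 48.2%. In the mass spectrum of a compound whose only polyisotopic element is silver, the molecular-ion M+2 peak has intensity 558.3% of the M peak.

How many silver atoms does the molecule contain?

With n Ag atoms, P(M+2)/P(M) = C(n,1)·p^(n−1)q / p^n = n·q/p = n · 0.482/0.518.
n = 5.583 × 0.518/0.482 = 6.00 ≈ 6

6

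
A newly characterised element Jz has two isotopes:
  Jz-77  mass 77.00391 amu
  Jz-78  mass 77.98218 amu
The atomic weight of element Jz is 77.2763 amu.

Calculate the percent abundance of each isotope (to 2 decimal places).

Writing the weighted mean with unknown fraction x of Jz-77:
77.00391·x + 77.98218·(1 − x) = 77.2763
(77.00391 − 77.98218)·x = 77.2763 − 77.98218
x = -0.70588 / -0.97827 = 0.72156 → 72.16% Jz-77, 27.84% Jz-78.

Jz-77: 72.16%, Jz-78: 27.84%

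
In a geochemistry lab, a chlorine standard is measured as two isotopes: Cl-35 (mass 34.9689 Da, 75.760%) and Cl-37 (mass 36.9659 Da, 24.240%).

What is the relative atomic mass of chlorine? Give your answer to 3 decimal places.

Weight each isotope mass by its fractional abundance: 0.75760 × 34.9689 + 0.24240 × 36.9659
= 26.49244 + 8.96053 = 35.45297 Da

35.453 Da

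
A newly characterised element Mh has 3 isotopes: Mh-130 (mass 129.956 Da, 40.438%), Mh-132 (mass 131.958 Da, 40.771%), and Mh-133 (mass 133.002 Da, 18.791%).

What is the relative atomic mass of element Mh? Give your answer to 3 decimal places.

Average mass = Σ (abundance × isotope mass) = 0.40438 × 129.956 + 0.40771 × 131.958 + 0.18791 × 133.002
= 52.5516 + 53.8006 + 24.9924 = 131.3446 Da

131.345 Da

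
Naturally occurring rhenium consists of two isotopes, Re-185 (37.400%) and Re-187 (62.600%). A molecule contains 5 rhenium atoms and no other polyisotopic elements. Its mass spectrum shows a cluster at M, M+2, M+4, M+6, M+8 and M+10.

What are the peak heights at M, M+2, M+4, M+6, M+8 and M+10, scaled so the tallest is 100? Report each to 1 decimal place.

2.1 : 17.8 : 59.7 : 100.0 : 83.7 : 28.0

The 5 Re atoms are independent, so intensities follow the terms of (0.37400 + 0.62600)^5.
P(M) = 0.37400^5 = 0.007317
P(M+2) = 5 × 0.37400^4 × 0.62600^1 = 0.061239
P(M+4) = 10 × 0.37400^3 × 0.62600^2 = 0.205005
P(M+6) = 10 × 0.37400^2 × 0.62600^3 = 0.343136
P(M+8) = 5 × 0.37400^1 × 0.62600^4 = 0.287170
P(M+10) = 0.62600^5 = 0.096133
The M+6 peak is largest (0.343136); scaling to 100 gives 2.1 : 17.8 : 59.7 : 100.0 : 83.7 : 28.0.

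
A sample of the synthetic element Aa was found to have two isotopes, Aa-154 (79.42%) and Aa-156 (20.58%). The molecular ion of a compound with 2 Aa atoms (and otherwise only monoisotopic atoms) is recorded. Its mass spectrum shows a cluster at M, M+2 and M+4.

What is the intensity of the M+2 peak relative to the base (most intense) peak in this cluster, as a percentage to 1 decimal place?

(0.7942 + 0.2058)^2 gives M 0.6308, M+2 0.3269, M+4 0.0424; the largest is M.
P(M) = C(2,0) × 0.7942^2 × 0.2058^0 = 1 × 0.63075364 × 1.0000 = 0.630754 (base)
P(M+2) = C(2,1) × 0.7942^1 × 0.2058^1 = 2 × 0.7942 × 0.2058 = 0.326893
Relative intensity = 0.326893 / 0.630754 × 100 = 51.8

51.8%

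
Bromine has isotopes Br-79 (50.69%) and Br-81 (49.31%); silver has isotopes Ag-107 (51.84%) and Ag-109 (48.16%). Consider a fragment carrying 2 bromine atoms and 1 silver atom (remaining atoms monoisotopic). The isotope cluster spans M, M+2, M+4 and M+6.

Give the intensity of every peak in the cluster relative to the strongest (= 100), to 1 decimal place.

Bromine pattern (n=2): 0.25694761 : 0.49990478 : 0.24314761
Silver pattern (n=1): 0.5184 : 0.4816
Convolve the two distributions (both contribute in 2-u steps):
  M: 0.25694761×0.5184 = 0.133202
  M+2: 0.25694761×0.4816 + 0.49990478×0.5184 = 0.382897
  M+4: 0.49990478×0.4816 + 0.24314761×0.5184 = 0.366802
  M+6: 0.24314761×0.4816 = 0.117100
Scale to base peak (0.382897) = 100: 34.8 : 100.0 : 95.8 : 30.6

34.8 : 100.0 : 95.8 : 30.6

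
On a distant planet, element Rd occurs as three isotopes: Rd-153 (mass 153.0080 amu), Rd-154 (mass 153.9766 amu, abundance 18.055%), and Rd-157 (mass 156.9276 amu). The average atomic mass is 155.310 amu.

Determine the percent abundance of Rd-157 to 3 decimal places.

54.269%

Let x and y be the fractions of Rd-153 and Rd-157. Then x + y = 1 − 0.18055 = 0.81945 and 153.0080x + 156.9276y = 155.310 − 0.18055×153.9766 = 127.50952487.
Substituting: 153.0080x + 156.9276(0.81945 − x) = 127.50952487
(153.0080 − 156.9276)x = -1.08479695  ⇒  x = 0.27676, y = 0.54269
Rd-153: 27.676%, Rd-157: 54.269%.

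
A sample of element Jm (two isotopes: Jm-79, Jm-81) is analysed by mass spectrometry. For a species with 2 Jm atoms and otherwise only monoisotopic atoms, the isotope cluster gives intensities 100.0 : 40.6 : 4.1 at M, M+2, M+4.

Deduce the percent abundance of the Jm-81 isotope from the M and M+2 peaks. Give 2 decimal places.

If p is the fraction of Jm that is Jm-79, then I(M+2)/I(M) = [C(2,1)·p^1·(1−p)] / p^2 = 2·(1−p)/p = 40.6/100.0 = 0.4060
(1−p)/p = 0.4060/2 = 0.2030  ⇒  p = 1/(1 + 0.2030) = 0.8313
Jm-79: 83.13%, Jm-81: 16.87%.

16.87%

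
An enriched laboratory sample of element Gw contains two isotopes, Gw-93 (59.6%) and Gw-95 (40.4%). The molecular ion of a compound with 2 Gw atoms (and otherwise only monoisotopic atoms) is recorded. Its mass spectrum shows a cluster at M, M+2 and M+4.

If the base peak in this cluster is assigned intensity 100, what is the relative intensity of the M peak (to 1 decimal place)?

73.8

Term probabilities: M 0.3552, M+2 0.4816, M+4 0.1632. Base peak = M+2.
P(M+2) = C(2,1) × 0.596^1 × 0.404^1 = 2 × 0.5960 × 0.4040 = 0.481568 (base)
P(M) = C(2,0) × 0.596^2 × 0.404^0 = 1 × 0.355216 × 1.0000 = 0.355216
Relative intensity = 0.355216 / 0.481568 × 100 = 73.8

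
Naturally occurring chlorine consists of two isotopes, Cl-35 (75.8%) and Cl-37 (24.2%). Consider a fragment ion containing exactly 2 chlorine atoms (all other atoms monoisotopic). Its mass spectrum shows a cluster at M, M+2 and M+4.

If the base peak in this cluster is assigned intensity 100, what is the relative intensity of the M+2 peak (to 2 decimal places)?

Binomial terms of (0.758 + 0.242)^2: M 0.5746, M+2 0.3669, M+4 0.0586 → M is the base peak.
P(M) = C(2,0) × 0.758^2 × 0.242^0 = 1 × 0.574564 × 1.0000 = 0.574564 (base)
P(M+2) = C(2,1) × 0.758^1 × 0.242^1 = 2 × 0.7580 × 0.2420 = 0.366872
Relative intensity = 0.366872 / 0.574564 × 100 = 63.85

63.85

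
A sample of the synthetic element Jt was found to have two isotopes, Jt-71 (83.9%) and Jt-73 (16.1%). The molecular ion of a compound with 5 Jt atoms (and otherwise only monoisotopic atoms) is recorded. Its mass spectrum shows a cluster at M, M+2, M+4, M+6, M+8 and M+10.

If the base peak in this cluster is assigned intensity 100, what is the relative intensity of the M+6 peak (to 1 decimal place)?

(0.839 + 0.161)^5 gives M 0.4157, M+2 0.3989, M+4 0.1531, M+6 0.0294, M+8 0.0028, M+10 0.0001; the largest is M.
P(M) = C(5,0) × 0.839^5 × 0.161^0 = 1 × 0.41572851 × 1.0000 = 0.415729 (base)
P(M+6) = C(5,3) × 0.839^2 × 0.161^3 = 10 × 0.703921 × 0.00417328 = 0.029377
Relative intensity = 0.029377 / 0.415729 × 100 = 7.1

7.1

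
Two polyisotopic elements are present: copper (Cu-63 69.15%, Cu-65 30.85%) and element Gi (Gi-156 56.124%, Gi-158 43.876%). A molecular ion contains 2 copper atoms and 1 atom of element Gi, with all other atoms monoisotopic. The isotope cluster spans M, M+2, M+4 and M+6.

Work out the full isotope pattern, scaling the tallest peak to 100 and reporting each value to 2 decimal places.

Copper pattern (n=2): 0.47817225 : 0.4266555 : 0.09517225
Element Gi pattern (n=1): 0.56124 : 0.43876
Convolve the two distributions (both contribute in 2-u steps):
  M: 0.47817225×0.56124 = 0.268369
  M+2: 0.47817225×0.43876 + 0.4266555×0.56124 = 0.449259
  M+4: 0.4266555×0.43876 + 0.09517225×0.56124 = 0.240614
  M+6: 0.09517225×0.43876 = 0.041758
Scale to base peak (0.449259) = 100: 59.74 : 100.00 : 53.56 : 9.29

59.74 : 100.00 : 53.56 : 9.29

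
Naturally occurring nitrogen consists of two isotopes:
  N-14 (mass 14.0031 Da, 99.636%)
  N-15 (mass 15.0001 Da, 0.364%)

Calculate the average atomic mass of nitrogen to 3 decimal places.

The abundance-weighted mean is 0.99636 × 14.0031 + 0.00364 × 15.0001
= 13.95213 + 0.05460 = 14.00673 Da

14.007 Da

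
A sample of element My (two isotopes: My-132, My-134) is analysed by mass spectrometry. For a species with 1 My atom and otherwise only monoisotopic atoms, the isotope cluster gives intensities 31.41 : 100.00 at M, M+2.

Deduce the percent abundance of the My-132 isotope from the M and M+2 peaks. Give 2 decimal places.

23.90%

Let p = fractional abundance of My-132. I(M+2)/I(M) = [C(1,1)·p^0·(1−p)] / p^1 = 1·(1−p)/p = 100.00/31.41 = 3.1837
(1−p)/p = 3.1837/1 = 3.1837  ⇒  p = 1/(1 + 3.1837) = 0.2390
My-132: 23.90%, My-134: 76.10%.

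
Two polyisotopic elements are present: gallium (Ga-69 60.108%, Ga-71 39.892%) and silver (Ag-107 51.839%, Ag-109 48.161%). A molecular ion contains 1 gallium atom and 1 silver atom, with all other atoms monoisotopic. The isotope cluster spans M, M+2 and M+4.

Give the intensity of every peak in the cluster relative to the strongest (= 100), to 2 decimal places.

Gallium pattern (n=1): 0.60108 : 0.39892
Silver pattern (n=1): 0.51839 : 0.48161
Convolve the two distributions (both contribute in 2-u steps):
  M: 0.60108×0.51839 = 0.311594
  M+2: 0.60108×0.48161 + 0.39892×0.51839 = 0.496282
  M+4: 0.39892×0.48161 = 0.192124
Scale to base peak (0.496282) = 100: 62.79 : 100.00 : 38.71

62.79 : 100.00 : 38.71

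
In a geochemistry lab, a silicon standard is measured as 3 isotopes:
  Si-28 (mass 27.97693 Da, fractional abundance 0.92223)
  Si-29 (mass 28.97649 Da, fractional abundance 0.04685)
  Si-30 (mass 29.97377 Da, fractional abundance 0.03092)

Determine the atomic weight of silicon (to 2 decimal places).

28.09 Da

Average mass = Σ (abundance × isotope mass) = 0.92223 × 27.97693 + 0.04685 × 28.97649 + 0.03092 × 29.97377
= 25.801164 + 1.357549 + 0.926789 = 28.085502 Da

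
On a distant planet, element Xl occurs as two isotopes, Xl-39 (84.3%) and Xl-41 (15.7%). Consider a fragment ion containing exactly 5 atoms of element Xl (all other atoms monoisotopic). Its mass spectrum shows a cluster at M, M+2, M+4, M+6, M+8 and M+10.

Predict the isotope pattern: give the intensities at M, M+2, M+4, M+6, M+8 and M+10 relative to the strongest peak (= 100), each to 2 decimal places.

Each Xl atom is independently Xl-39 (p = 0.843) or Xl-41 (q = 0.157); the cluster is the binomial expansion (p + q)^5.
P(M) = 0.843^5 = 0.425734
P(M+2) = 5 × 0.843^4 × 0.157^1 = 0.396442
P(M+4) = 10 × 0.843^3 × 0.157^2 = 0.147667
P(M+6) = 10 × 0.843^2 × 0.157^3 = 0.027501
P(M+8) = 5 × 0.843^1 × 0.157^4 = 0.002561
P(M+10) = 0.157^5 = 0.000095
The M peak is largest (0.425734); scaling to 100 gives 100.00 : 93.12 : 34.69 : 6.46 : 0.60 : 0.02.

100.00 : 93.12 : 34.69 : 6.46 : 0.60 : 0.02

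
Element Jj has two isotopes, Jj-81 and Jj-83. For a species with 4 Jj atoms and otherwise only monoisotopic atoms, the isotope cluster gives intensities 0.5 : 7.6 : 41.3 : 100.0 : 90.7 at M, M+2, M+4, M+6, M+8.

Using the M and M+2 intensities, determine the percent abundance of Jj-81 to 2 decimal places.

20.83%

Write p for the Jj-81 fraction. I(M+2)/I(M) = [C(4,1)·p^3·(1−p)] / p^4 = 4·(1−p)/p = 7.6/0.5 = 15.2000
(1−p)/p = 15.2000/4 = 3.8000  ⇒  p = 1/(1 + 3.8000) = 0.2083
Jj-81: 20.83%, Jj-83: 79.17%.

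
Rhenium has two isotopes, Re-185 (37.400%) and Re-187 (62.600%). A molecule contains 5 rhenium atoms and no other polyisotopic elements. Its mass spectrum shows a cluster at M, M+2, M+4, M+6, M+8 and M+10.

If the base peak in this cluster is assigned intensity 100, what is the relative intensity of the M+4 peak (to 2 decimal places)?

(0.37400 + 0.62600)^5 gives M 0.0073, M+2 0.0612, M+4 0.2050, M+6 0.3431, M+8 0.2872, M+10 0.0961; the largest is M+6.
P(M+6) = C(5,3) × 0.37400^2 × 0.62600^3 = 10 × 0.139876 × 0.24531438 = 0.343136 (base)
P(M+4) = C(5,2) × 0.37400^3 × 0.62600^2 = 10 × 0.05231362 × 0.391876 = 0.205005
Relative intensity = 0.205005 / 0.343136 × 100 = 59.74

59.74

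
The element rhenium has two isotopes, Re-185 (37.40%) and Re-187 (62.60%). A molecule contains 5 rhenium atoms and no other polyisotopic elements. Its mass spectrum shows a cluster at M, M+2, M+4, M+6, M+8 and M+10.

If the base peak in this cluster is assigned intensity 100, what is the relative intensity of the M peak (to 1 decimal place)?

(0.3740 + 0.6260)^5 gives M 0.0073, M+2 0.0612, M+4 0.2050, M+6 0.3431, M+8 0.2872, M+10 0.0961; the largest is M+6.
P(M+6) = C(5,3) × 0.3740^2 × 0.6260^3 = 10 × 0.139876 × 0.24531438 = 0.343136 (base)
P(M) = C(5,0) × 0.3740^5 × 0.6260^0 = 1 × 0.00731742 × 1.0000 = 0.007317
Relative intensity = 0.007317 / 0.343136 × 100 = 2.1

2.1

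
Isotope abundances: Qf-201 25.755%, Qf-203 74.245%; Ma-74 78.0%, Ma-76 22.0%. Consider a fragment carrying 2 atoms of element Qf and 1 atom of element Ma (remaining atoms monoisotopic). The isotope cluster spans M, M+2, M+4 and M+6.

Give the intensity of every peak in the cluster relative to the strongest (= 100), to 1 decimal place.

Element Qf pattern (n=2): 0.066332 : 0.382436 : 0.551232
Element Ma pattern (n=1): 0.7800 : 0.2200
Convolve the two distributions (both contribute in 2-u steps):
  M: 0.066332×0.7800 = 0.051739
  M+2: 0.066332×0.2200 + 0.382436×0.7800 = 0.312893
  M+4: 0.382436×0.2200 + 0.551232×0.7800 = 0.514097
  M+6: 0.551232×0.2200 = 0.121271
Scale to base peak (0.514097) = 100: 10.1 : 60.9 : 100.0 : 23.6

10.1 : 60.9 : 100.0 : 23.6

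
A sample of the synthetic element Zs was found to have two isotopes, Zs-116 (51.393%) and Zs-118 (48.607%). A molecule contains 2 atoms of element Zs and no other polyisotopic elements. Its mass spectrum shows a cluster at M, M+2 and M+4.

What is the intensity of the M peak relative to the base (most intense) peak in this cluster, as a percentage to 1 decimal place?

52.9%

(0.51393 + 0.48607)^2 gives M 0.2641, M+2 0.4996, M+4 0.2363; the largest is M+2.
P(M+2) = C(2,1) × 0.51393^1 × 0.48607^1 = 2 × 0.51393 × 0.48607 = 0.499612 (base)
P(M) = C(2,0) × 0.51393^2 × 0.48607^0 = 1 × 0.26412404 × 1.0000 = 0.264124
Relative intensity = 0.264124 / 0.499612 × 100 = 52.9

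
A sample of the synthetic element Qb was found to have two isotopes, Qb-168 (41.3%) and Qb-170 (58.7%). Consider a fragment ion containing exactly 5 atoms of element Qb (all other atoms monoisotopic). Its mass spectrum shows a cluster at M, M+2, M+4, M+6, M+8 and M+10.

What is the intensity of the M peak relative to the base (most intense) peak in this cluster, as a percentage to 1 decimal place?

(0.413 + 0.587)^5 gives M 0.0120, M+2 0.0854, M+4 0.2427, M+6 0.3450, M+8 0.2452, M+10 0.0697; the largest is M+6.
P(M+6) = C(5,3) × 0.413^2 × 0.587^3 = 10 × 0.170569 × 0.202262 = 0.344996 (base)
P(M) = C(5,0) × 0.413^5 × 0.587^0 = 1 × 0.01201573 × 1.0000 = 0.012016
Relative intensity = 0.012016 / 0.344996 × 100 = 3.5

3.5%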